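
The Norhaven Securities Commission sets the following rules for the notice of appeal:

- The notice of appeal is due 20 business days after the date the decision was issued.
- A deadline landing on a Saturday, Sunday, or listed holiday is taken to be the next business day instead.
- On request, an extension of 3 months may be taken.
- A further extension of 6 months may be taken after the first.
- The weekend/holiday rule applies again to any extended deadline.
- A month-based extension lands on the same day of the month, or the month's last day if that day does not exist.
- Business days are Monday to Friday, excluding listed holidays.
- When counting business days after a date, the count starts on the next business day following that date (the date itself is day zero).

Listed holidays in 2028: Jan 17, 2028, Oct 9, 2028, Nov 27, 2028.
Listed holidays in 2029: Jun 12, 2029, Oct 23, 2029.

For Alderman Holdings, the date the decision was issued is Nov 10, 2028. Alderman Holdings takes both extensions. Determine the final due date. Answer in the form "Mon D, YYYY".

Counting 20 business days after Nov 10, 2028 (skipping weekends and listed holidays) reaches Dec 11, 2028.
Since Dec 11, 2028 is a Monday and not a holiday, the date is unchanged.
Applying the 3 months extension: 3 months after Dec 11, 2028 is Mar 11, 2029.
Mar 11, 2029 is a Sunday, so it moves to the next business day, Mar 12, 2029 (Monday).
The 6 months extension carries Mar 12, 2029 to Sep 12, 2029.
Since Sep 12, 2029 is a Wednesday and not a holiday, the date is unchanged.
Final deadline: Sep 12, 2029.

Sep 12, 2029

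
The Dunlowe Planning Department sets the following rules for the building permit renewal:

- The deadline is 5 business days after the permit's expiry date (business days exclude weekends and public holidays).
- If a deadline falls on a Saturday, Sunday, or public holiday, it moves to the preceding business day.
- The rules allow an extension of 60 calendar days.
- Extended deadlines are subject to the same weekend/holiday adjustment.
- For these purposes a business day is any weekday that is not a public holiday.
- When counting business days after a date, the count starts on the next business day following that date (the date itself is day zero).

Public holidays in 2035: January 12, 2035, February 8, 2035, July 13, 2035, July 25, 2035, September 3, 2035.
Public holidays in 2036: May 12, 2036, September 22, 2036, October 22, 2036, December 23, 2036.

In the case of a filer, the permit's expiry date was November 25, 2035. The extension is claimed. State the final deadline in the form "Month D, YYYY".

January 29, 2036

Starting the day after November 25, 2035 and counting 5 business days lands on November 30, 2035.
Since November 30, 2035 is a Friday and not a holiday, the date is unchanged.
Add the 60 calendar-day extension to November 30, 2035: January 29, 2036.
January 29, 2036 is a Tuesday and not a listed holiday, so it stands.
Final deadline: January 29, 2036.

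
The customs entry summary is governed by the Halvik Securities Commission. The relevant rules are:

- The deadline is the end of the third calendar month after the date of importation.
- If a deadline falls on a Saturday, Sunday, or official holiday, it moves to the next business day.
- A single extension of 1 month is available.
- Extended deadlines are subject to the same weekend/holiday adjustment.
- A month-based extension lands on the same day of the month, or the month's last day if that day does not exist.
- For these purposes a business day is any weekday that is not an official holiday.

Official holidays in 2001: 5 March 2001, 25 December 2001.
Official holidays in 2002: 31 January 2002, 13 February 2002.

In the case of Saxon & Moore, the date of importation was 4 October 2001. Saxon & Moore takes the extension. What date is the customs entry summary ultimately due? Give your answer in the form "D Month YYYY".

The third month after 4 October 2001 is January 2002, whose last day is 31 January 2002.
31 January 2002 is a listed holiday; the next business day is 1 February 2002 (Friday).
Applying the 1 month extension: 1 month after 1 February 2002 is 1 March 2002.
1 March 2002 (Friday) is already a business day.
Deadline: 1 March 2002.

1 March 2002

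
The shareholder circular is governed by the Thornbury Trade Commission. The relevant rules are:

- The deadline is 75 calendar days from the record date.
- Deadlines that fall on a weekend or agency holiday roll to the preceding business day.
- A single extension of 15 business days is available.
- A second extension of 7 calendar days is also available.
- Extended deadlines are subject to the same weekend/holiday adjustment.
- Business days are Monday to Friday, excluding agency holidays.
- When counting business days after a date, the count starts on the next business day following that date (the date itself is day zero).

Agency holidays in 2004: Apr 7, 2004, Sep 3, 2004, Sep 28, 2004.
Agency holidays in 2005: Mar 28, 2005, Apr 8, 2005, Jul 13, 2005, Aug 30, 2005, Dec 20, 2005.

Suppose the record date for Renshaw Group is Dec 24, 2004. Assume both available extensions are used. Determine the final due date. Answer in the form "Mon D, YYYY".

Apr 7, 2005

75 calendar days after Dec 24, 2004 is Mar 9, 2005.
Mar 9, 2005 falls on a Wednesday, which is a business day, so no adjustment is needed.
The 15-business-day extension runs from Mar 9, 2005 to Mar 31, 2005.
Mar 31, 2005 is a Thursday and not a listed holiday, so it stands.
With the 7-day extension, Mar 31, 2005 becomes Apr 7, 2005.
Apr 7, 2005 is a Thursday and not a listed holiday, so it stands.
The final due date is Apr 7, 2005.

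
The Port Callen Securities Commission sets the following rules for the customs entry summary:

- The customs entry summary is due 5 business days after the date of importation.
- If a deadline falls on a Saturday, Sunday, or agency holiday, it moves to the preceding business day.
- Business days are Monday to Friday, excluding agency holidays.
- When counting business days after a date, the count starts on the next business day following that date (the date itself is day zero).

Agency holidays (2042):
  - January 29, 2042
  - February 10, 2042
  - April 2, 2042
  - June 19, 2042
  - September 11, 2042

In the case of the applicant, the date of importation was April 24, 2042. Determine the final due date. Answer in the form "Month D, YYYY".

May 1, 2042

Starting the day after April 24, 2042 and counting 5 business days lands on May 1, 2042.
May 1, 2042 (Thursday) is already a business day.
So the filing is due May 1, 2042.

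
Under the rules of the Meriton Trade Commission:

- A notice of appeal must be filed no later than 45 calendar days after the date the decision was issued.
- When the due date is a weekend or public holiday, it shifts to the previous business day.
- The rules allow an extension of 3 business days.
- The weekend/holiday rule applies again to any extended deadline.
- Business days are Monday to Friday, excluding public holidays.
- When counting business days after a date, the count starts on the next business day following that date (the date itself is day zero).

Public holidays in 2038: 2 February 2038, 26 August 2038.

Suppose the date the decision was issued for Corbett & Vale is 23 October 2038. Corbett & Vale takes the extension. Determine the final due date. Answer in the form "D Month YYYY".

From 23 October 2038, 45 calendar days later is 7 December 2038.
7 December 2038 is a Tuesday and not a listed holiday, so it stands.
The 3-business-day extension runs from 7 December 2038 to 10 December 2038.
10 December 2038 falls on a Friday, which is a business day, so no adjustment is needed.
The final due date is 10 December 2038.

10 December 2038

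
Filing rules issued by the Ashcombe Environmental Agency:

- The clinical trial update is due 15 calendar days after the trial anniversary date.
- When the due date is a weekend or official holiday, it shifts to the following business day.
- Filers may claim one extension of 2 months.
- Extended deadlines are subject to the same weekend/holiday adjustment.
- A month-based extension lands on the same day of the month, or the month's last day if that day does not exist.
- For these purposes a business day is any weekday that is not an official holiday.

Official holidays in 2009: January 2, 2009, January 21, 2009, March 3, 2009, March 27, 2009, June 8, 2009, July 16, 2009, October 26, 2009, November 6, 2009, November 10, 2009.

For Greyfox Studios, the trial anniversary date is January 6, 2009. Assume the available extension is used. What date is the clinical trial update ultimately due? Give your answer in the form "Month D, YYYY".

March 23, 2009

15 calendar days after January 6, 2009 is January 21, 2009.
January 21, 2009 is a listed holiday; the next business day is January 22, 2009 (Thursday).
The 2 months extension carries January 22, 2009 to March 22, 2009.
Because March 22, 2009 is a Sunday, the deadline becomes March 23, 2009 (Monday).
So the filing is due March 23, 2009.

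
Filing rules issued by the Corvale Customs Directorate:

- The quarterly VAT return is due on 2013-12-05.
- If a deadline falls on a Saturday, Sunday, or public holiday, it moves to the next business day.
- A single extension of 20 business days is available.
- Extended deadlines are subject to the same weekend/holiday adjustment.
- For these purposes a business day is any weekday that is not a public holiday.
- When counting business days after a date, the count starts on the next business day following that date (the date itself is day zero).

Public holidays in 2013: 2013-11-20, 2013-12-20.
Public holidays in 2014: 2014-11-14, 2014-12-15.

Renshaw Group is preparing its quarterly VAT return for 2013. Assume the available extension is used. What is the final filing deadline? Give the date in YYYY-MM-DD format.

2014-01-03

The stated deadline is 2013-12-05.
Since 2013-12-05 is a Thursday and not a holiday, the date is unchanged.
Counting 20 further business days from 2013-12-05 reaches 2014-01-03.
2014-01-03 (Friday) is already a business day.
Deadline: 2014-01-03.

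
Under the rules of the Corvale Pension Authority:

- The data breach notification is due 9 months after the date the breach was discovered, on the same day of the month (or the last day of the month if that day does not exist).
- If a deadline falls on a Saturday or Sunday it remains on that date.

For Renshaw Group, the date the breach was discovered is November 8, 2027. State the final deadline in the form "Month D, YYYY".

9 months after November 8, 2027, on the same day of the month, is August 8, 2028.
August 8, 2028 falls on a Tuesday. The rules make no weekend/holiday allowance, so it remains August 8, 2028.
The final due date is August 8, 2028.

August 8, 2028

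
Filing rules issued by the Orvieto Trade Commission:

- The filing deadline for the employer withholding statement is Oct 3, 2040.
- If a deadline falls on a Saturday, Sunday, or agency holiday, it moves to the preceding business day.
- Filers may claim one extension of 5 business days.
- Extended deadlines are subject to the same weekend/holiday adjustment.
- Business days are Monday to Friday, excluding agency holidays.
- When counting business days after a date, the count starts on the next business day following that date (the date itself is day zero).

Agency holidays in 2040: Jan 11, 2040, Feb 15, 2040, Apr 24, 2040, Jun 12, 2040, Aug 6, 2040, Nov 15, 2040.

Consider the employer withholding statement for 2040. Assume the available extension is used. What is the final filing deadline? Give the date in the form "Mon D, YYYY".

The statutory due date is Oct 3, 2040.
Oct 3, 2040 is a Wednesday and not a listed holiday, so it stands.
Counting 5 further business days from Oct 3, 2040 reaches Oct 10, 2040.
Oct 10, 2040 (Wednesday) is already a business day.
The final due date is Oct 10, 2040.

Oct 10, 2040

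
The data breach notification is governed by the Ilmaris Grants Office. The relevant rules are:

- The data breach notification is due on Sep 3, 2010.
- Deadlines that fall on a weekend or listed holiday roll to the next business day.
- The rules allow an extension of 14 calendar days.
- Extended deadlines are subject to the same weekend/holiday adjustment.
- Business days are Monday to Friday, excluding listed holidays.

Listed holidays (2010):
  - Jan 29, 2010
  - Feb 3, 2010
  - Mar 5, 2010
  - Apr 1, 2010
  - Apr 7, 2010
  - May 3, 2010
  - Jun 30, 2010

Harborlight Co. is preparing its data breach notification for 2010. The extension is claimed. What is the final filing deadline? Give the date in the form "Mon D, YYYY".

Sep 17, 2010

Start from the fixed due date, Sep 3, 2010.
Since Sep 3, 2010 is a Friday and not a holiday, the date is unchanged.
Add the 14 calendar-day extension to Sep 3, 2010: Sep 17, 2010.
Since Sep 17, 2010 is a Friday and not a holiday, the date is unchanged.
Deadline: Sep 17, 2010.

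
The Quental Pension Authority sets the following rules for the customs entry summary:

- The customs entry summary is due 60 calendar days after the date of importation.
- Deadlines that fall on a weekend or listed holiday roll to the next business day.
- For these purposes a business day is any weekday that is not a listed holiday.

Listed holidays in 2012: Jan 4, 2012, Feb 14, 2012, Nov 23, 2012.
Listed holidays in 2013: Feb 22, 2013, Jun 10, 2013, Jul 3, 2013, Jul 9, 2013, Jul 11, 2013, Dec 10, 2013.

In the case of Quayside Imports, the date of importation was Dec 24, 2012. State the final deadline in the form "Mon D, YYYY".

Feb 25, 2013

60 calendar days after Dec 24, 2012 is Feb 22, 2013.
Feb 22, 2013 is a listed holiday, so it moves to the next business day, Feb 25, 2013 (Monday).
Deadline: Feb 25, 2013.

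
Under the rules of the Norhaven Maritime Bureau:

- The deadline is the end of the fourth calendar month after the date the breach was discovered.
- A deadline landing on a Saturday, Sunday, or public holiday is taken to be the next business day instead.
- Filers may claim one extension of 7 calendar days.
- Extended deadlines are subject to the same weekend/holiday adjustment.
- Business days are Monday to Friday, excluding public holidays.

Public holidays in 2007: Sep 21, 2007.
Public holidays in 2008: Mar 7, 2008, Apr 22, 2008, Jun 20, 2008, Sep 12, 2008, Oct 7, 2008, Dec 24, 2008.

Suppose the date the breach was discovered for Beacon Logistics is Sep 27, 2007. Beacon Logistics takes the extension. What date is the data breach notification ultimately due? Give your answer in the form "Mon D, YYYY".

Feb 7, 2008

4 months after Sep 27, 2007 is January 2008; that month ends on Jan 31, 2008.
Jan 31, 2008 (Thursday) is already a business day.
Add the 7 calendar-day extension to Jan 31, 2008: Feb 7, 2008.
Feb 7, 2008 (Thursday) is already a business day.
Final deadline: Feb 7, 2008.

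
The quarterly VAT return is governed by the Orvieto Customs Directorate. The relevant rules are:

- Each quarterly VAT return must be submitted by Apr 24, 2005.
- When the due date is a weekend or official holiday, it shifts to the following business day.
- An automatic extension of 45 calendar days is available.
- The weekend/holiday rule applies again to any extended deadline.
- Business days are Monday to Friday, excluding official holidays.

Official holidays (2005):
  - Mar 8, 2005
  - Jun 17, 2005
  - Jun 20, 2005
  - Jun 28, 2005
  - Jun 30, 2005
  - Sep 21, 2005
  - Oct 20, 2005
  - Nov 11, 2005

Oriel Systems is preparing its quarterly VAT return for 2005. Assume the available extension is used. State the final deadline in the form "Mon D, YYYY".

Jun 9, 2005

The statutory due date is Apr 24, 2005.
Apr 24, 2005 is a Sunday; the next business day is Apr 25, 2005 (Monday).
With the 45-day extension, Apr 25, 2005 becomes Jun 9, 2005.
Since Jun 9, 2005 is a Thursday and not a holiday, the date is unchanged.
The final due date is Jun 9, 2005.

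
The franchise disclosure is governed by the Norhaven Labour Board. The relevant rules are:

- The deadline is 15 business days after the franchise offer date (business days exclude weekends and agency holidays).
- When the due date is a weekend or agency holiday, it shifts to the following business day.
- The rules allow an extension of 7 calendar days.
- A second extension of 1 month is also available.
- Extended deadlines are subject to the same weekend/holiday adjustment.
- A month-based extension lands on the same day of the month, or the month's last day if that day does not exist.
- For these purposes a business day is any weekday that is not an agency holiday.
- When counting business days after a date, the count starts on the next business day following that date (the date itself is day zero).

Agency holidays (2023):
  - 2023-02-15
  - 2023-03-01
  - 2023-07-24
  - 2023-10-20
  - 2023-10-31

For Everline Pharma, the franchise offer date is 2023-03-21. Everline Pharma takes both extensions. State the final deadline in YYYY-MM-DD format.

Counting 15 business days after 2023-03-21 (skipping weekends and listed holidays) reaches 2023-04-11.
2023-04-11 (Tuesday) is already a business day.
Add the 7 calendar-day extension to 2023-04-11: 2023-04-18.
2023-04-18 falls on a Tuesday, which is a business day, so no adjustment is needed.
Add 1 month to 2023-04-18: 2023-05-18.
2023-05-18 falls on a Thursday, which is a business day, so no adjustment is needed.
Final deadline: 2023-05-18.

2023-05-18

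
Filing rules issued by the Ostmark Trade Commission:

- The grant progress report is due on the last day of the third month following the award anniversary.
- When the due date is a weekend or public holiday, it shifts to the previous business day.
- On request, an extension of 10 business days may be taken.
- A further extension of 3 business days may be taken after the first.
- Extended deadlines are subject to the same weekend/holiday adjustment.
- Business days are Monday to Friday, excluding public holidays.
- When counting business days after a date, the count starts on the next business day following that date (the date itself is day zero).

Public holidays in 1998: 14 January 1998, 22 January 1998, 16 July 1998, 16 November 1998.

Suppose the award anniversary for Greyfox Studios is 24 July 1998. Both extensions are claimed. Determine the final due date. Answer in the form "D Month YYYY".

19 November 1998

The third month after 24 July 1998 is October 1998, whose last day is 31 October 1998.
31 October 1998 falls on a Saturday. Rolling to the preceding business day gives 30 October 1998, a Friday.
The 10-business-day extension runs from 30 October 1998 to 13 November 1998.
13 November 1998 is a Friday and not a listed holiday, so it stands.
Counting 3 further business days from 13 November 1998 reaches 19 November 1998.
Since 19 November 1998 is a Thursday and not a holiday, the date is unchanged.
So the filing is due 19 November 1998.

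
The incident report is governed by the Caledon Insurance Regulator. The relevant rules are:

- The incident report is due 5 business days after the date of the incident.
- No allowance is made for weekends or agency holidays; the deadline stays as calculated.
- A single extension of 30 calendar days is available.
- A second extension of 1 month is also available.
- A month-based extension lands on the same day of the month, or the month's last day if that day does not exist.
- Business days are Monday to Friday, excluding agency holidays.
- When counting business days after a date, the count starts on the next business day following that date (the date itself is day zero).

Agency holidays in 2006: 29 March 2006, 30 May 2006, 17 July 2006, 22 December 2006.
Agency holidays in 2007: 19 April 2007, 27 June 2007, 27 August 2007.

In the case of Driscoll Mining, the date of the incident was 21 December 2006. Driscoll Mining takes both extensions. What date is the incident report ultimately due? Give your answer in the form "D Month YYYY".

Starting the day after 21 December 2006 and counting 5 business days lands on 29 December 2006.
29 December 2006 falls on a Friday. The rules make no weekend/holiday allowance, so it remains 29 December 2006.
Applying the 30-calendar-day extension: 29 December 2006 + 30 days = 28 January 2007.
28 January 2007 falls on a Sunday. The rules make no weekend/holiday allowance, so it remains 28 January 2007.
Applying the 1 month extension: 1 month after 28 January 2007 is 28 February 2007.
28 February 2007 is a Wednesday; no weekend or holiday adjustment applies.
So the filing is due 28 February 2007.

28 February 2007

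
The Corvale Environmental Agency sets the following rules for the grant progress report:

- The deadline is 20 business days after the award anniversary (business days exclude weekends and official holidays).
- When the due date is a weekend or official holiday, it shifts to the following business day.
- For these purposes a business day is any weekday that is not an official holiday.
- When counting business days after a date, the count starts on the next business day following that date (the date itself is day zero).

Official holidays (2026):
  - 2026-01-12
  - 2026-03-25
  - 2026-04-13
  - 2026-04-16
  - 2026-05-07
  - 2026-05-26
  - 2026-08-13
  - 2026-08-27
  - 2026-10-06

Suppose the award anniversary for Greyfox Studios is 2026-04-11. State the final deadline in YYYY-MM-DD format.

2026-05-13

20 business days after 2026-04-11, excluding weekends and holidays, is 2026-05-13.
2026-05-13 (Wednesday) is already a business day.
Final deadline: 2026-05-13.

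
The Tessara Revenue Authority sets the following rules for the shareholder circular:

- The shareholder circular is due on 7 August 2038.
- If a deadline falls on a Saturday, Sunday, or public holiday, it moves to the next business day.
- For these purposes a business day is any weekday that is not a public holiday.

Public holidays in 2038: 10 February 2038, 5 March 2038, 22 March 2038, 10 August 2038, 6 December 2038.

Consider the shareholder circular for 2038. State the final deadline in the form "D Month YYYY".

Start from the fixed due date, 7 August 2038.
7 August 2038 is a Saturday, so it moves to the next business day, 9 August 2038 (Monday).
So the filing is due 9 August 2038.

9 August 2038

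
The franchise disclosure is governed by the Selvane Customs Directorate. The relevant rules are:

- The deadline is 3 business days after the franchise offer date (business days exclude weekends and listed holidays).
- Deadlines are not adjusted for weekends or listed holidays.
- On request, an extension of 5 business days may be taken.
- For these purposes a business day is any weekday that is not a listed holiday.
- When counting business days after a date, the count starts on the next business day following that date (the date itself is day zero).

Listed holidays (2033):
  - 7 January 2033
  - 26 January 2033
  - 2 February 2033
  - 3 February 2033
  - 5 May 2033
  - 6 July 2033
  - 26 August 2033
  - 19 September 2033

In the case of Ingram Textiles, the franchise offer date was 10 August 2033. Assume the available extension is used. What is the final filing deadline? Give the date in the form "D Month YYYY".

Counting 3 business days after 10 August 2033 (skipping weekends and listed holidays) reaches 15 August 2033.
No adjustment is made for weekends or holidays, so 15 August 2033 stands.
Applying the 5-business-day extension: 5 business days after 15 August 2033 is 22 August 2033.
22 August 2033 falls on a Monday. The rules make no weekend/holiday allowance, so it remains 22 August 2033.
Deadline: 22 August 2033.

22 August 2033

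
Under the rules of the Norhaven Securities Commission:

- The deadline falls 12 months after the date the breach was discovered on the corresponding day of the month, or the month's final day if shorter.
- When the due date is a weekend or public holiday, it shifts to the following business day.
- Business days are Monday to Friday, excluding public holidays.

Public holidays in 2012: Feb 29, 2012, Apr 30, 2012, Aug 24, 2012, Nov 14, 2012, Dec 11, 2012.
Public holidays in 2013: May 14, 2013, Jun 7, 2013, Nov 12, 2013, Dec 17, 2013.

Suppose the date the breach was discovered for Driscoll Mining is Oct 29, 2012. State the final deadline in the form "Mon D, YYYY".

Oct 29, 2013

12 months from Oct 29, 2012 is Oct 29, 2013.
Oct 29, 2013 falls on a Tuesday, which is a business day, so no adjustment is needed.
Deadline: Oct 29, 2013.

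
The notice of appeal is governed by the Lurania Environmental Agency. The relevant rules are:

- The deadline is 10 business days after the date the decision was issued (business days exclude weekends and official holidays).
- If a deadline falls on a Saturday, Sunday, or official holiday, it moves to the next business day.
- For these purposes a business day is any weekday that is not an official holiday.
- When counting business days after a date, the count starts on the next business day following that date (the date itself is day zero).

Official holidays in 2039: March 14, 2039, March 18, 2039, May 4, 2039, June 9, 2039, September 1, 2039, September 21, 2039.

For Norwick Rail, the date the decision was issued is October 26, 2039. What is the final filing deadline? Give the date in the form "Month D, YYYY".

November 9, 2039

Starting the day after October 26, 2039 and counting 10 business days lands on November 9, 2039.
Since November 9, 2039 is a Wednesday and not a holiday, the date is unchanged.
So the filing is due November 9, 2039.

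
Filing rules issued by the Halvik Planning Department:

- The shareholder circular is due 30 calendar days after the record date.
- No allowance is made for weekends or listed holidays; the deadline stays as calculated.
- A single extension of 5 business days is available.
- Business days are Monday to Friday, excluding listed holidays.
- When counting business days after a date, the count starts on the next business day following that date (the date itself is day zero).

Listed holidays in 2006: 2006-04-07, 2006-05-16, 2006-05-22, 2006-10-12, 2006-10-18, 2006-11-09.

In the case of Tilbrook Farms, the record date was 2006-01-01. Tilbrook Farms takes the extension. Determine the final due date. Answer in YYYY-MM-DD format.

Adding 30 calendar days to 2006-01-01 gives 2006-01-31.
No adjustment is made for weekends or holidays, so 2006-01-31 stands.
Counting 5 further business days from 2006-01-31 reaches 2006-02-07.
2006-02-07 falls on a Tuesday. The rules make no weekend/holiday allowance, so it remains 2006-02-07.
Deadline: 2006-02-07.

2006-02-07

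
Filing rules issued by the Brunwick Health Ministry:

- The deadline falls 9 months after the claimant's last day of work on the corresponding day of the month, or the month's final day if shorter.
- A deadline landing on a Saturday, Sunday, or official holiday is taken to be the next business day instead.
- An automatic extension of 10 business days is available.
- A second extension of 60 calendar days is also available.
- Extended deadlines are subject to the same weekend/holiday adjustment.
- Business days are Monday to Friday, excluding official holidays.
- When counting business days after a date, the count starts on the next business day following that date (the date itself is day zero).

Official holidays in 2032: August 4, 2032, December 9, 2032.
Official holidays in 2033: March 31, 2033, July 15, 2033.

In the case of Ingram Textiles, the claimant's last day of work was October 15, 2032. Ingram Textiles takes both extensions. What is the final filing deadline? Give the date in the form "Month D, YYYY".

September 30, 2033

9 months after October 15, 2032, on the same day of the month, is July 15, 2033.
July 15, 2033 is a listed holiday; the next business day is July 18, 2033 (Monday).
Counting 10 further business days from July 18, 2033 reaches August 1, 2033.
August 1, 2033 is a Monday and not a listed holiday, so it stands.
The 60-calendar-day extension moves the deadline from August 1, 2033 to September 30, 2033.
September 30, 2033 is a Friday and not a listed holiday, so it stands.
Deadline: September 30, 2033.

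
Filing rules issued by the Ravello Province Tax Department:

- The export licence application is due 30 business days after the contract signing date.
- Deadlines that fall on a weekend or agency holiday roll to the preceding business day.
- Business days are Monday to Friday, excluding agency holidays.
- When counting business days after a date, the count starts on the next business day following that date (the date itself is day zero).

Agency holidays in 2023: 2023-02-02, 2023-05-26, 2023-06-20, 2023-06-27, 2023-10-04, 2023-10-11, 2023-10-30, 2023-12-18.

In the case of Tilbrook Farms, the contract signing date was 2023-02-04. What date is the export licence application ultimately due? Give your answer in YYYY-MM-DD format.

30 business days after 2023-02-04, excluding weekends and holidays, is 2023-03-17.
2023-03-17 (Friday) is already a business day.
So the filing is due 2023-03-17.

2023-03-17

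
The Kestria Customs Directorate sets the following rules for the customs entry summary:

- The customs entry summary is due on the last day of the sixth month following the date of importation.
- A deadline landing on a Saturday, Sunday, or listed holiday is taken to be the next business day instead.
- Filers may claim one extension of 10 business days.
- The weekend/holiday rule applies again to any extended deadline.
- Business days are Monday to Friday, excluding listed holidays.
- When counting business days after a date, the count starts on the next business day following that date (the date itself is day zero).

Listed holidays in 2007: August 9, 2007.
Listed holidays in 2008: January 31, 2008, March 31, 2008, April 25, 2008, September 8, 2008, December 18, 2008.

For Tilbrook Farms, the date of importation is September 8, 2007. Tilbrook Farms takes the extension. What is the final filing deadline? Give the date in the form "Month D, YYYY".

April 15, 2008

6 months after September 8, 2007 is March 2008; that month ends on March 31, 2008.
March 31, 2008 is a listed holiday; the next business day is April 1, 2008 (Tuesday).
The 10-business-day extension runs from April 1, 2008 to April 15, 2008.
April 15, 2008 (Tuesday) is already a business day.
So the filing is due April 15, 2008.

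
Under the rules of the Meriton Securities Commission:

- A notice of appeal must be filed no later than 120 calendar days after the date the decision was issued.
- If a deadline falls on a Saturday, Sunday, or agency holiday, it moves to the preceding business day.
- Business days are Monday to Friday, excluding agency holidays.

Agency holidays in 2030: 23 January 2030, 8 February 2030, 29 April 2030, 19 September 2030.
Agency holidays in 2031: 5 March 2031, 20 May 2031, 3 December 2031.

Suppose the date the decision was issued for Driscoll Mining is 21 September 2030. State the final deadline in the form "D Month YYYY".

17 January 2031

Adding 120 calendar days to 21 September 2030 gives 19 January 2031.
19 January 2031 is a Sunday, so it moves to the preceding business day, 17 January 2031 (Friday).
The final due date is 17 January 2031.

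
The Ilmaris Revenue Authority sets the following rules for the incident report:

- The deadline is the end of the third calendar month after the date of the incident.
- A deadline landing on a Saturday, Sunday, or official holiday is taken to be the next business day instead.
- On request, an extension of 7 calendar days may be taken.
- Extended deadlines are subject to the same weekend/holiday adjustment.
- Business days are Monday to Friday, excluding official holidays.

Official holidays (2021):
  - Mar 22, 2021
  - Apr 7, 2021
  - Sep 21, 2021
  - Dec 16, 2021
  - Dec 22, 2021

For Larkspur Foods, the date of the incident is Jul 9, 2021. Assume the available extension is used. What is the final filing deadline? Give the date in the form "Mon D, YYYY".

3 months after Jul 9, 2021 falls in October 2021; the last day of that month is Oct 31, 2021.
Because Oct 31, 2021 is a Sunday, the deadline becomes Nov 1, 2021 (Monday).
Add the 7 calendar-day extension to Nov 1, 2021: Nov 8, 2021.
Nov 8, 2021 is a Monday and not a listed holiday, so it stands.
The final due date is Nov 8, 2021.

Nov 8, 2021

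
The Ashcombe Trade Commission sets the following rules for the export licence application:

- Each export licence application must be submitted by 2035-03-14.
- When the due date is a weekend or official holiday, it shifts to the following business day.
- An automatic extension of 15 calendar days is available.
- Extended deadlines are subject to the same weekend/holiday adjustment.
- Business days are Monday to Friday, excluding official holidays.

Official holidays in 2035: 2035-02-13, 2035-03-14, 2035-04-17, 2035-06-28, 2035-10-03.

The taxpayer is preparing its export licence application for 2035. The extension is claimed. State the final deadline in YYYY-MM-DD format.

The stated deadline is 2035-03-14.
2035-03-14 is a listed holiday, so it moves to the next business day, 2035-03-15 (Thursday).
With the 15-day extension, 2035-03-15 becomes 2035-03-30.
2035-03-30 falls on a Friday, which is a business day, so no adjustment is needed.
Final deadline: 2035-03-30.

2035-03-30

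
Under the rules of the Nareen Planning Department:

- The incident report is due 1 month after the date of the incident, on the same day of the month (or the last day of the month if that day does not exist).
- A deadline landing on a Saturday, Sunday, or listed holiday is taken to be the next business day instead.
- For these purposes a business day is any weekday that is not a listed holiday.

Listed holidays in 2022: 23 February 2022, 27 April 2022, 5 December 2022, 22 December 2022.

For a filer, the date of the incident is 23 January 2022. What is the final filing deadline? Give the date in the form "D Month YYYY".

24 February 2022

1 month after 23 January 2022, on the same day of the month, is 23 February 2022.
23 February 2022 is a listed holiday; the next business day is 24 February 2022 (Thursday).
Final deadline: 24 February 2022.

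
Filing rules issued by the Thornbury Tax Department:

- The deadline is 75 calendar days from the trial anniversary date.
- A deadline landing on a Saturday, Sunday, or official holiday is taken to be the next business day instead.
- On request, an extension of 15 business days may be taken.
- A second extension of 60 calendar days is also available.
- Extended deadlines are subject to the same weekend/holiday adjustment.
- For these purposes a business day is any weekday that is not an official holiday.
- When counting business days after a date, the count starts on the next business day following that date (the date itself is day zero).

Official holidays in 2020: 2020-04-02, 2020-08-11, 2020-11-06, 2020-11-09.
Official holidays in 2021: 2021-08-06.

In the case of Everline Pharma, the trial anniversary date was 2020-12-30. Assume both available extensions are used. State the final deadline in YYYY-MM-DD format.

2021-06-04

Adding 75 calendar days to 2020-12-30 gives 2021-03-15.
2021-03-15 is a Monday and not a listed holiday, so it stands.
Counting 15 further business days from 2021-03-15 reaches 2021-04-05.
2021-04-05 (Monday) is already a business day.
Applying the 60-calendar-day extension: 2021-04-05 + 60 days = 2021-06-04.
Since 2021-06-04 is a Friday and not a holiday, the date is unchanged.
So the filing is due 2021-06-04.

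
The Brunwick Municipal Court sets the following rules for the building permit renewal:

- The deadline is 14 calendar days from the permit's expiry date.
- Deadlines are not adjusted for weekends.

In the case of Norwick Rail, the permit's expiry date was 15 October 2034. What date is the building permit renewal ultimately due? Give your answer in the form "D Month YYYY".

29 October 2034

Trigger date 15 October 2034 + 14 calendar days = 29 October 2034.
29 October 2034 is a Sunday; no weekend or holiday adjustment applies.
So the filing is due 29 October 2034.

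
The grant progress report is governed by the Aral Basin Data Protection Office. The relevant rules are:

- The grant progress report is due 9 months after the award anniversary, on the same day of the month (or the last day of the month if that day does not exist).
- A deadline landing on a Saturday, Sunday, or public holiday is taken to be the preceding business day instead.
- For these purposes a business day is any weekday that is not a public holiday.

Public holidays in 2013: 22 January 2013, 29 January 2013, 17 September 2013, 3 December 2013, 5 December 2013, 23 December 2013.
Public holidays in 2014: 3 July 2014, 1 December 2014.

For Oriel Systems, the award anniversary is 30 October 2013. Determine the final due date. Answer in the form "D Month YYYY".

30 July 2014

9 months after 30 October 2013, on the same day of the month, is 30 July 2014.
30 July 2014 (Wednesday) is already a business day.
Final deadline: 30 July 2014.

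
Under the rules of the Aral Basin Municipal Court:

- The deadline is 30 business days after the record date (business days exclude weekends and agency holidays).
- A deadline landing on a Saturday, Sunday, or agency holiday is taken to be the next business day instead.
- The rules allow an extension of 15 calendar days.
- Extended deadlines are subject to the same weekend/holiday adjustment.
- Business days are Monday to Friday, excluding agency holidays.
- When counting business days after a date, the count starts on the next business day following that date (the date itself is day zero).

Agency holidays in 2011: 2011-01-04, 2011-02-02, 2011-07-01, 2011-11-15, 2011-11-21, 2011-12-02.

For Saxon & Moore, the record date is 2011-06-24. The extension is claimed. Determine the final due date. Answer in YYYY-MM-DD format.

Starting the day after 2011-06-24 and counting 30 business days lands on 2011-08-08.
2011-08-08 (Monday) is already a business day.
Add the 15 calendar-day extension to 2011-08-08: 2011-08-23.
2011-08-23 (Tuesday) is already a business day.
Final deadline: 2011-08-23.

2011-08-23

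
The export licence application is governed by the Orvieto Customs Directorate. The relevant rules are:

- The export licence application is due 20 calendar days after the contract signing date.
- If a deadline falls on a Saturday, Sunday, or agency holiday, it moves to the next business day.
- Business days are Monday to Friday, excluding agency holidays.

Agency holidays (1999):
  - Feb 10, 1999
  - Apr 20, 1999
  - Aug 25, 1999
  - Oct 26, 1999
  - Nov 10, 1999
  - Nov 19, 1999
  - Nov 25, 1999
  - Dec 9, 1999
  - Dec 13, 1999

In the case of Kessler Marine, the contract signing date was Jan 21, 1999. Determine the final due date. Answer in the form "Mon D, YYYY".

Feb 11, 1999

20 calendar days after Jan 21, 1999 is Feb 10, 1999.
Feb 10, 1999 falls on a listed holiday. Rolling to the next business day gives Feb 11, 1999, a Thursday.
Final deadline: Feb 11, 1999.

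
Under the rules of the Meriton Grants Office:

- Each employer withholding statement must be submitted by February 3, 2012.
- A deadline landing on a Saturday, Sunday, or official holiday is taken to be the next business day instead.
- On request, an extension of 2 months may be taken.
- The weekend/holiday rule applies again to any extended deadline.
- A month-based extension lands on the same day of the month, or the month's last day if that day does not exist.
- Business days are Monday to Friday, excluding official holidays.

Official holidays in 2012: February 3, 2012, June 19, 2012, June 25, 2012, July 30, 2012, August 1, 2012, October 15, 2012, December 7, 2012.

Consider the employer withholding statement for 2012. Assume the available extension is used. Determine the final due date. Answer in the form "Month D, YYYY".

April 6, 2012

Start from the fixed due date, February 3, 2012.
February 3, 2012 is a listed holiday; the next business day is February 6, 2012 (Monday).
Applying the 2 months extension: 2 months after February 6, 2012 is April 6, 2012.
Since April 6, 2012 is a Friday and not a holiday, the date is unchanged.
So the filing is due April 6, 2012.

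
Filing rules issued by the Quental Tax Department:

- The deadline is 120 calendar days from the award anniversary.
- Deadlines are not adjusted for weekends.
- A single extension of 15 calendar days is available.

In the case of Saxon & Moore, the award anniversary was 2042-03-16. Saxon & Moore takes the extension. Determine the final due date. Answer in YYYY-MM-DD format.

Adding 120 calendar days to 2042-03-16 gives 2042-07-14.
2042-07-14 is a Monday; no weekend or holiday adjustment applies.
The 15-calendar-day extension moves the deadline from 2042-07-14 to 2042-07-29.
2042-07-29 is a Tuesday; no weekend or holiday adjustment applies.
Deadline: 2042-07-29.

2042-07-29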